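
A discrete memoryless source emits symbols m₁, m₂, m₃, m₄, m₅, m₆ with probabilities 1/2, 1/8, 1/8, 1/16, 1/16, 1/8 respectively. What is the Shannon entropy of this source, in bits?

Each probability is a power of 1/2, so log₂(1/p) is an integer.
H = Σ p·log₂(1/p) = 1/2·1 + 1/8·3 + 1/8·3 + 1/16·4 + 1/16·4 + 1/8·3 = 2.125 bits.

2.125 bits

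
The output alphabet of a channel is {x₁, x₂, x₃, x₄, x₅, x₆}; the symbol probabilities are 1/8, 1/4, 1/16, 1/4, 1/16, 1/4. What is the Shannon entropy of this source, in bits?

Each probability is a power of 1/2, so log₂(1/p) is an integer.
H = Σ p·log₂(1/p) = 1/8·3 + 1/4·2 + 1/16·4 + 1/4·2 + 1/16·4 + 1/4·2 = 2.375 bits.

2.375 bits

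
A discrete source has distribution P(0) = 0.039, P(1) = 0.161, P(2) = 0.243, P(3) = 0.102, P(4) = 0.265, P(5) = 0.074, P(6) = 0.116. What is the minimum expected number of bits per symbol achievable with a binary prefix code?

2.605 bits/symbol

Repeatedly combine the two least-probable nodes; the expected code length is the sum of the merged weights.
merge 39/1000 + 37/500 → 113/1000
merge 51/500 + 113/1000 → 43/200
merge 29/250 + 161/1000 → 277/1000
merge 43/200 + 243/1000 → 229/500
merge 53/200 + 277/1000 → 271/500
merge 229/500 + 271/500 → 1
L = 113/1000 + 43/200 + 277/1000 + 229/500 + 271/500 + 1 = 521/200 = 2.605 bits/symbol.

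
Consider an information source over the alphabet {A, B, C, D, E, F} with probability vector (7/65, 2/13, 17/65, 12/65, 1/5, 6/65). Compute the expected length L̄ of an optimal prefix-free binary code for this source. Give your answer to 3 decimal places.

Repeatedly combine the two least-probable nodes; the expected code length is the sum of the merged weights.
merge 6/65 + 7/65 → 1/5
merge 2/13 + 12/65 → 22/65
merge 1/5 + 1/5 → 2/5
merge 17/65 + 22/65 → 3/5
merge 2/5 + 3/5 → 1
L = 1/5 + 22/65 + 2/5 + 3/5 + 1 = 33/13 ≈ 2.538 bits/symbol.

2.538 bits/symbol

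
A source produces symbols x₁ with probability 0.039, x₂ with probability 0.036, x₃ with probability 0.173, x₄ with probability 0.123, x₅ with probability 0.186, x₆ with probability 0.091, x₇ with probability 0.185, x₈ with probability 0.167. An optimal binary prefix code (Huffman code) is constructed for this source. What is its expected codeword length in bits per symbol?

2.87 bits/symbol

Repeatedly combine the two least-probable nodes; the expected code length is the sum of the merged weights.
merge 9/250 + 39/1000 → 3/40
merge 3/40 + 91/1000 → 83/500
merge 123/1000 + 83/500 → 289/1000
merge 167/1000 + 173/1000 → 17/50
merge 37/200 + 93/500 → 371/1000
merge 289/1000 + 17/50 → 629/1000
merge 371/1000 + 629/1000 → 1
L = 3/40 + 83/500 + 289/1000 + 17/50 + 371/1000 + 629/1000 + 1 = 287/100 = 2.87 bits/symbol.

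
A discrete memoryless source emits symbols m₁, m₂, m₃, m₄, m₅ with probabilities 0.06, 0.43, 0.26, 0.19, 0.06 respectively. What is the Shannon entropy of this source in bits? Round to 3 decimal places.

H = −Σ pᵢ log₂ pᵢ.
−0.06·log₂(0.06) = 0.2435
−0.43·log₂(0.43) = 0.5236
−0.26·log₂(0.26) = 0.5053
−0.19·log₂(0.19) = 0.4552
−0.06·log₂(0.06) = 0.2435
Sum ≈ 1.9711 → 1.971 bits.

1.971 bits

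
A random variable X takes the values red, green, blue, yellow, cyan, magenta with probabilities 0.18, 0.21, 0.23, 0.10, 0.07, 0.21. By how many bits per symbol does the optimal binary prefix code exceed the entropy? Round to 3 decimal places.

Entropy H = −Σ p log₂ p ≈ 2.4794 bits.
Huffman merges: 7/100+1/10→17/100; 17/100+9/50→7/20; 21/100+21/100→21/50; 23/100+7/20→29/50; 21/50+29/50→1. L = 63/25 ≈ 2.5200.
L − H = 2.5200 − 2.4794 = 0.041 bits.

0.041 bits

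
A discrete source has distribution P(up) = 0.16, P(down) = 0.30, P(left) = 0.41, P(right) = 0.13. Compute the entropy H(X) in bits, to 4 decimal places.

1.8541 bits

H = −Σ pᵢ log₂ pᵢ.
−0.16·log₂(0.16) = 0.4230
−0.30·log₂(0.30) = 0.5211
−0.41·log₂(0.41) = 0.5274
−0.13·log₂(0.13) = 0.3826
Sum ≈ 1.8541 → 1.8541 bits.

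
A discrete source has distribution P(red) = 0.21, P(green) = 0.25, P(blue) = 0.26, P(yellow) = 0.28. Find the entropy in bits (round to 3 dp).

H = −Σ pᵢ log₂ pᵢ.
−0.21·log₂(0.21) = 0.4728
−0.25·log₂(0.25) = 0.5000
−0.26·log₂(0.26) = 0.5053
−0.28·log₂(0.28) = 0.5142
Sum ≈ 1.9923 → 1.992 bits.

1.992 bits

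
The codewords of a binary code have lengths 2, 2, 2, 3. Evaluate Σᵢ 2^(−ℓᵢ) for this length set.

0.875

With common denominator 2^3 = 8: Σ 2^(−ℓᵢ) = 2/8 + 2/8 + 2/8 + 1/8 = 7/8 = 0.875.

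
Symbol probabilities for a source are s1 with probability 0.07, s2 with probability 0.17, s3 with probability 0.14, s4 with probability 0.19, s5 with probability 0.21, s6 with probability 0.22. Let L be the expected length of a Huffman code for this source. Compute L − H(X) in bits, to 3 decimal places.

Entropy H = −Σ p log₂ p ≈ 2.5089 bits.
Huffman merges: 7/100+7/50→21/100; 17/100+19/100→9/25; 21/100+21/100→21/50; 11/50+9/25→29/50; 21/50+29/50→1. L = 257/100 ≈ 2.5700.
L − H = 2.5700 − 2.5089 = 0.061 bits.

0.061 bits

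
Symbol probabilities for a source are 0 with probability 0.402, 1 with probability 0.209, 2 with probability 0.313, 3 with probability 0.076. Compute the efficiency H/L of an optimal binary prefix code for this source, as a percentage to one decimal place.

96.0%

Entropy H = −Σ p log₂ p ≈ 1.8076 bits.
Huffman merges: 19/250+209/1000→57/200; 57/200+313/1000→299/500; 201/500+299/500→1. L = 1883/1000 ≈ 1.8830.
Efficiency = H/L = 1.8076/1.8830 = 96.0%.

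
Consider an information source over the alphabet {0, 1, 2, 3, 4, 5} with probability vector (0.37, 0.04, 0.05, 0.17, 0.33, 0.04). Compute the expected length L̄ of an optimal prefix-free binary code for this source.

2.14 bits/symbol

Repeatedly combine the two least-probable nodes; the expected code length is the sum of the merged weights.
merge 1/25 + 1/25 → 2/25
merge 1/20 + 2/25 → 13/100
merge 13/100 + 17/100 → 3/10
merge 3/10 + 33/100 → 63/100
merge 37/100 + 63/100 → 1
L = 2/25 + 13/100 + 3/10 + 63/100 + 1 = 107/50 = 2.14 bits/symbol.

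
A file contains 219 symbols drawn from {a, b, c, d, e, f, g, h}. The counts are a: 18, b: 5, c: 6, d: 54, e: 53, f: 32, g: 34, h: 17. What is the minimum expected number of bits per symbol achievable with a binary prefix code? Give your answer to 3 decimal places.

Probabilities are the counts divided by 219.
Repeatedly combine the two least-probable nodes; the expected code length is the sum of the merged weights.
merge 5/219 + 2/73 → 11/219
merge 11/219 + 17/219 → 28/219
merge 6/73 + 28/219 → 46/219
merge 32/219 + 34/219 → 22/73
merge 46/219 + 53/219 → 33/73
merge 18/73 + 22/73 → 40/73
merge 33/73 + 40/73 → 1
L = 11/219 + 28/219 + 46/219 + 22/73 + 33/73 + 40/73 + 1 = 589/219 ≈ 2.689 bits/symbol.

2.689 bits/symbol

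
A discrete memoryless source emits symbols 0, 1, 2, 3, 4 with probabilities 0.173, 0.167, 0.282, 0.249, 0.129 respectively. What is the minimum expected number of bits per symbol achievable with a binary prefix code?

Repeatedly combine the two least-probable nodes; the expected code length is the sum of the merged weights.
merge 129/1000 + 167/1000 → 37/125
merge 173/1000 + 249/1000 → 211/500
merge 141/500 + 37/125 → 289/500
merge 211/500 + 289/500 → 1
L = 37/125 + 211/500 + 289/500 + 1 = 287/125 = 2.296 bits/symbol.

2.296 bits/symbol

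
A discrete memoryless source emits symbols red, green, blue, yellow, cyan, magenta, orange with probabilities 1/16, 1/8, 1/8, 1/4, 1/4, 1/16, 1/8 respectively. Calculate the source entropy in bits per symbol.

2.625 bits

Each probability is a power of 1/2, so log₂(1/p) is an integer.
H = Σ p·log₂(1/p) = 1/16·4 + 1/8·3 + 1/8·3 + 1/4·2 + 1/4·2 + 1/16·4 + 1/8·3 = 2.625 bits.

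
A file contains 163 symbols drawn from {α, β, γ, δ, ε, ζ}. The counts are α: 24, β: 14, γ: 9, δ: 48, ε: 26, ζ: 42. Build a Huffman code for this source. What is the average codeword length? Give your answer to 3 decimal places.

2.429 bits/symbol

Probabilities are the counts divided by 163.
Repeatedly combine the two least-probable nodes; the expected code length is the sum of the merged weights.
merge 9/163 + 14/163 → 23/163
merge 23/163 + 24/163 → 47/163
merge 26/163 + 42/163 → 68/163
merge 47/163 + 48/163 → 95/163
merge 68/163 + 95/163 → 1
L = 23/163 + 47/163 + 68/163 + 95/163 + 1 = 396/163 ≈ 2.429 bits/symbol.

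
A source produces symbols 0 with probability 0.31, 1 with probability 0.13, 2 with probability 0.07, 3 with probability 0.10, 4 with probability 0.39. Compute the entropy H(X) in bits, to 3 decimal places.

2.037 bits

H = −Σ pᵢ log₂ pᵢ.
−0.31·log₂(0.31) = 0.5238
−0.13·log₂(0.13) = 0.3826
−0.07·log₂(0.07) = 0.2686
−0.10·log₂(0.10) = 0.3322
−0.39·log₂(0.39) = 0.5298
Sum ≈ 2.0370 → 2.037 bits.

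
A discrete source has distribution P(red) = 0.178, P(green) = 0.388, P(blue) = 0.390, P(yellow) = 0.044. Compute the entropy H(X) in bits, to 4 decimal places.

H = −Σ pᵢ log₂ pᵢ.
−0.178·log₂(0.178) = 0.4432
−0.388·log₂(0.388) = 0.5300
−0.390·log₂(0.390) = 0.5298
−0.044·log₂(0.044) = 0.1983
Sum ≈ 1.7013 → 1.7013 bits.

1.7013 bits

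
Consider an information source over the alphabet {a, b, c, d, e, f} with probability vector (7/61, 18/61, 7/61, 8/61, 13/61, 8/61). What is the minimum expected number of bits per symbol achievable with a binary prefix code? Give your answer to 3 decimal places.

Repeatedly combine the two least-probable nodes; the expected code length is the sum of the merged weights.
merge 7/61 + 7/61 → 14/61
merge 8/61 + 8/61 → 16/61
merge 13/61 + 14/61 → 27/61
merge 16/61 + 18/61 → 34/61
merge 27/61 + 34/61 → 1
L = 14/61 + 16/61 + 27/61 + 34/61 + 1 = 152/61 ≈ 2.492 bits/symbol.

2.492 bits/symbol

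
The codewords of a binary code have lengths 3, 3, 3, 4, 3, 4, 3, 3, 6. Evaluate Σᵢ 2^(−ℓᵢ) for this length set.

0.890625

With common denominator 2^6 = 64: Σ 2^(−ℓᵢ) = 8/64 + 8/64 + 8/64 + 4/64 + 8/64 + 4/64 + 8/64 + 8/64 + 1/64 = 57/64 = 0.890625.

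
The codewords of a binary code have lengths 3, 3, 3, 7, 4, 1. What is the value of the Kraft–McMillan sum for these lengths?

With common denominator 2^7 = 128: Σ 2^(−ℓᵢ) = 16/128 + 16/128 + 16/128 + 1/128 + 8/128 + 64/128 = 121/128 = 0.9453125.

0.9453125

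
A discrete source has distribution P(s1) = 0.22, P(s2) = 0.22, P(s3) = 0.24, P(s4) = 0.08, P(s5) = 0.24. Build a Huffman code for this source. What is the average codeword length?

2.3 bits/symbol

Repeatedly combine the two least-probable nodes; the expected code length is the sum of the merged weights.
merge 2/25 + 11/50 → 3/10
merge 11/50 + 6/25 → 23/50
merge 6/25 + 3/10 → 27/50
merge 23/50 + 27/50 → 1
L = 3/10 + 23/50 + 27/50 + 1 = 23/10 = 2.3 bits/symbol.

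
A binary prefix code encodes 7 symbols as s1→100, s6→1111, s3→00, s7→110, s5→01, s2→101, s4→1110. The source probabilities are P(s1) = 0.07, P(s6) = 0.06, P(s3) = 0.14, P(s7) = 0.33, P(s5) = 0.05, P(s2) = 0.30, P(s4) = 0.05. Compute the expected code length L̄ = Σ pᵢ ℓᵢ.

L̄ = Σ pᵢ·ℓᵢ = 0.07·3 + 0.06·4 + 0.14·2 + 0.33·3 + 0.05·2 + 0.30·3 + 0.05·4 = 2.92 bits/symbol.

2.92 bits/symbol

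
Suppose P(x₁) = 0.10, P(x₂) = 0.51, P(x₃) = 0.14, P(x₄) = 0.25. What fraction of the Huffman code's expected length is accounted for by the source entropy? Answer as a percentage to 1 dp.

99.7%

Entropy H = −Σ p log₂ p ≈ 1.7247 bits.
Huffman merges: 1/10+7/50→6/25; 6/25+1/4→49/100; 49/100+51/100→1. L = 173/100 ≈ 1.7300.
Efficiency = H/L = 1.7247/1.7300 = 99.7%.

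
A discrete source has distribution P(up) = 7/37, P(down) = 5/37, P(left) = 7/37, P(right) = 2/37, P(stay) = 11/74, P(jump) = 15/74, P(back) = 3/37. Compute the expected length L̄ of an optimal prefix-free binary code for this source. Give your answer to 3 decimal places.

Repeatedly combine the two least-probable nodes; the expected code length is the sum of the merged weights.
merge 2/37 + 3/37 → 5/37
merge 5/37 + 5/37 → 10/37
merge 11/74 + 7/37 → 25/74
merge 7/37 + 15/74 → 29/74
merge 10/37 + 25/74 → 45/74
merge 29/74 + 45/74 → 1
L = 5/37 + 10/37 + 25/74 + 29/74 + 45/74 + 1 = 203/74 ≈ 2.743 bits/symbol.

2.743 bits/symbol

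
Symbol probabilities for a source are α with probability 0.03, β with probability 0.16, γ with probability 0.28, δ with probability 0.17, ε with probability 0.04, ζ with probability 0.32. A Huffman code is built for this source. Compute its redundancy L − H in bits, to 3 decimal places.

0.065 bits

Entropy H = −Σ p log₂ p ≈ 2.2354 bits.
Huffman merges: 3/100+1/25→7/100; 7/100+4/25→23/100; 17/100+23/100→2/5; 7/25+8/25→3/5; 2/5+3/5→1. L = 23/10 ≈ 2.3000.
L − H = 2.3000 − 2.2354 = 0.065 bits.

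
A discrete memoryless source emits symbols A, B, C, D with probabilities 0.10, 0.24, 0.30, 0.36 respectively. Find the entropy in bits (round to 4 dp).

1.8780 bits

H = −Σ pᵢ log₂ pᵢ.
−0.10·log₂(0.10) = 0.3322
−0.24·log₂(0.24) = 0.4941
−0.30·log₂(0.30) = 0.5211
−0.36·log₂(0.36) = 0.5306
Sum ≈ 1.8780 → 1.8780 bits.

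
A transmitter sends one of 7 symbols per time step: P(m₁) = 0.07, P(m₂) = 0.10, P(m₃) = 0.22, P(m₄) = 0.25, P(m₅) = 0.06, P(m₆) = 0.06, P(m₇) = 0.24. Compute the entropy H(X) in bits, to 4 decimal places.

H = −Σ pᵢ log₂ pᵢ.
−0.07·log₂(0.07) = 0.2686
−0.10·log₂(0.10) = 0.3322
−0.22·log₂(0.22) = 0.4806
−0.25·log₂(0.25) = 0.5000
−0.06·log₂(0.06) = 0.2435
−0.06·log₂(0.06) = 0.2435
−0.24·log₂(0.24) = 0.4941
Sum ≈ 2.5625 → 2.5625 bits.

2.5625 bits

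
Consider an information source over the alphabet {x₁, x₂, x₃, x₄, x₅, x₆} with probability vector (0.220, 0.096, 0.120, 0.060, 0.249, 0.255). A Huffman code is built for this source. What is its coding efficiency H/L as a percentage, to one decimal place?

99.4%

Entropy H = −Σ p log₂ p ≈ 2.4179 bits.
Huffman merges: 3/50+12/125→39/250; 3/25+39/250→69/250; 11/50+249/1000→469/1000; 51/200+69/250→531/1000; 469/1000+531/1000→1. L = 304/125 ≈ 2.4320.
Efficiency = H/L = 2.4179/2.4320 = 99.4%.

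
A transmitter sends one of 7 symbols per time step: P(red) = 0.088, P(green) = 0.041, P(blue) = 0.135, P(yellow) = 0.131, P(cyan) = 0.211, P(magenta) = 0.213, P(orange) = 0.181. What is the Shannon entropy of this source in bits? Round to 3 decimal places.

H = −Σ pᵢ log₂ pᵢ.
−0.088·log₂(0.088) = 0.3086
−0.041·log₂(0.041) = 0.1889
−0.135·log₂(0.135) = 0.3900
−0.131·log₂(0.131) = 0.3841
−0.211·log₂(0.211) = 0.4736
−0.213·log₂(0.213) = 0.4752
−0.181·log₂(0.181) = 0.4463
Sum ≈ 2.6668 → 2.667 bits.

2.667 bits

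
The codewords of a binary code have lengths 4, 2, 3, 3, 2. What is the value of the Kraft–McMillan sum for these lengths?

With common denominator 2^4 = 16: Σ 2^(−ℓᵢ) = 1/16 + 4/16 + 2/16 + 2/16 + 4/16 = 13/16 = 0.8125.

0.8125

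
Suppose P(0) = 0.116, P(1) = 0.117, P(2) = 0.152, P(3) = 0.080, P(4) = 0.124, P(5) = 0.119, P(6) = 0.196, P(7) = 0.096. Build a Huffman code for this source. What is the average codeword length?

Repeatedly combine the two least-probable nodes; the expected code length is the sum of the merged weights.
merge 2/25 + 12/125 → 22/125
merge 29/250 + 117/1000 → 233/1000
merge 119/1000 + 31/250 → 243/1000
merge 19/125 + 22/125 → 41/125
merge 49/250 + 233/1000 → 429/1000
merge 243/1000 + 41/125 → 571/1000
merge 429/1000 + 571/1000 → 1
L = 22/125 + 233/1000 + 243/1000 + 41/125 + 429/1000 + 571/1000 + 1 = 149/50 = 2.98 bits/symbol.

2.98 bits/symbol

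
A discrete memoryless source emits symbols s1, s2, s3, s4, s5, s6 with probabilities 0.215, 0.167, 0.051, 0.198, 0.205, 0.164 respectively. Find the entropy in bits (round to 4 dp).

H = −Σ pᵢ log₂ pᵢ.
−0.215·log₂(0.215) = 0.4768
−0.167·log₂(0.167) = 0.4312
−0.051·log₂(0.051) = 0.2190
−0.198·log₂(0.198) = 0.4626
−0.205·log₂(0.205) = 0.4687
−0.164·log₂(0.164) = 0.4278
Sum ≈ 2.4860 → 2.4860 bits.

2.4860 bits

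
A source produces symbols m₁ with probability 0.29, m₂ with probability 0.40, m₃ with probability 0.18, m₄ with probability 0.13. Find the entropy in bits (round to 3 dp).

H = −Σ pᵢ log₂ pᵢ.
−0.29·log₂(0.29) = 0.5179
−0.40·log₂(0.40) = 0.5288
−0.18·log₂(0.18) = 0.4453
−0.13·log₂(0.13) = 0.3826
Sum ≈ 1.8746 → 1.875 bits.

1.875 bits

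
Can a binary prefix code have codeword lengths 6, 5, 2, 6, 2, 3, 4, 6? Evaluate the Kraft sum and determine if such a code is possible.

With common denominator 2^6 = 64: Σ 2^(−ℓᵢ) = 1/64 + 2/64 + 16/64 + 1/64 + 16/64 + 8/64 + 4/64 + 1/64 = 49/64 = 0.765625.
Kraft's inequality requires Σ ≤ 1; here Σ = 0.765625 ≤ 1, so such a prefix code exists.

0.765625; yes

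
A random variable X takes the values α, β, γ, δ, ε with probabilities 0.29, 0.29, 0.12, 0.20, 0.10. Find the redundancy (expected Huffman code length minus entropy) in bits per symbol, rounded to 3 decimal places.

Entropy H = −Σ p log₂ p ≈ 2.1995 bits.
Huffman merges: 1/10+3/25→11/50; 1/5+11/50→21/50; 29/100+29/100→29/50; 21/50+29/50→1. L = 111/50 ≈ 2.2200.
L − H = 2.2200 − 2.1995 = 0.021 bits.

0.021 bits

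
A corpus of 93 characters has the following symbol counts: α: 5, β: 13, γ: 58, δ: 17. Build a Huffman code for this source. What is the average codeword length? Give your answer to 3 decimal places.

Probabilities are the counts divided by 93.
Repeatedly combine the two least-probable nodes; the expected code length is the sum of the merged weights.
merge 5/93 + 13/93 → 6/31
merge 17/93 + 6/31 → 35/93
merge 35/93 + 58/93 → 1
L = 6/31 + 35/93 + 1 = 146/93 ≈ 1.570 bits/symbol.

1.570 bits/symbol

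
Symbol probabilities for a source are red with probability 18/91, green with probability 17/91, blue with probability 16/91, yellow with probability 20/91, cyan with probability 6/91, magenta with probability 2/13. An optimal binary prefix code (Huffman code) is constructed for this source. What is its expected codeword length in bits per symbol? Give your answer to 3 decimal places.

2.582 bits/symbol

Repeatedly combine the two least-probable nodes; the expected code length is the sum of the merged weights.
merge 6/91 + 2/13 → 20/91
merge 16/91 + 17/91 → 33/91
merge 18/91 + 20/91 → 38/91
merge 20/91 + 33/91 → 53/91
merge 38/91 + 53/91 → 1
L = 20/91 + 33/91 + 38/91 + 53/91 + 1 = 235/91 ≈ 2.582 bits/symbol.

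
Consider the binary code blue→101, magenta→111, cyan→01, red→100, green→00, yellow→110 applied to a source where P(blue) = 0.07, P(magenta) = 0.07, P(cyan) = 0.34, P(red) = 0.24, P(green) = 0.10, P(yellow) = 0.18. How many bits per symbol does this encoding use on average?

L̄ = Σ pᵢ·ℓᵢ = 0.07·3 + 0.07·3 + 0.34·2 + 0.24·3 + 0.10·2 + 0.18·3 = 2.56 bits/symbol.

2.56 bits/symbol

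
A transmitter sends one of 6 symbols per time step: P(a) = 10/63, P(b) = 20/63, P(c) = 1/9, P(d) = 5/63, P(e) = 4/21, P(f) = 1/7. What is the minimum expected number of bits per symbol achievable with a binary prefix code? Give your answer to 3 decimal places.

2.492 bits/symbol

Repeatedly combine the two least-probable nodes; the expected code length is the sum of the merged weights.
merge 5/63 + 1/9 → 4/21
merge 1/7 + 10/63 → 19/63
merge 4/21 + 4/21 → 8/21
merge 19/63 + 20/63 → 13/21
merge 8/21 + 13/21 → 1
L = 4/21 + 19/63 + 8/21 + 13/21 + 1 = 157/63 ≈ 2.492 bits/symbol.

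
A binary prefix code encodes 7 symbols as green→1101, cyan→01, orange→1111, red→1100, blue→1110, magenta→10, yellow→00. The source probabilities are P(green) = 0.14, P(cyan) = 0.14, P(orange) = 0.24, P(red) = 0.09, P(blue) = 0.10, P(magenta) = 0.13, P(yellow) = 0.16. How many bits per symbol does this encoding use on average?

L̄ = Σ pᵢ·ℓᵢ = 0.14·4 + 0.14·2 + 0.24·4 + 0.09·4 + 0.10·4 + 0.13·2 + 0.16·2 = 3.14 bits/symbol.

3.14 bits/symbol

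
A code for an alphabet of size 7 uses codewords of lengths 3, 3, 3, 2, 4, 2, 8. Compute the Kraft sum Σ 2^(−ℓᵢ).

With common denominator 2^8 = 256: Σ 2^(−ℓᵢ) = 32/256 + 32/256 + 32/256 + 64/256 + 16/256 + 64/256 + 1/256 = 241/256 = 0.94140625.

0.94140625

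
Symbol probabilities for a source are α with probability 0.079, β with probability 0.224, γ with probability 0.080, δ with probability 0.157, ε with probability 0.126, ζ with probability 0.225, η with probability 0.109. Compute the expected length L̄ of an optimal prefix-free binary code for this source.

2.71 bits/symbol

Repeatedly combine the two least-probable nodes; the expected code length is the sum of the merged weights.
merge 79/1000 + 2/25 → 159/1000
merge 109/1000 + 63/500 → 47/200
merge 157/1000 + 159/1000 → 79/250
merge 28/125 + 9/40 → 449/1000
merge 47/200 + 79/250 → 551/1000
merge 449/1000 + 551/1000 → 1
L = 159/1000 + 47/200 + 79/250 + 449/1000 + 551/1000 + 1 = 271/100 = 2.71 bits/symbol.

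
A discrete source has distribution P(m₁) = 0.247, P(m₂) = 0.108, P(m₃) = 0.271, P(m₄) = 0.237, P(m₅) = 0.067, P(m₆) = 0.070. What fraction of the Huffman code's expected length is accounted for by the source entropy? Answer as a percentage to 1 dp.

99.8%

Entropy H = −Σ p log₂ p ≈ 2.3776 bits.
Huffman merges: 67/1000+7/100→137/1000; 27/250+137/1000→49/200; 237/1000+49/200→241/500; 247/1000+271/1000→259/500; 241/500+259/500→1. L = 1191/500 ≈ 2.3820.
Efficiency = H/L = 2.3776/2.3820 = 99.8%.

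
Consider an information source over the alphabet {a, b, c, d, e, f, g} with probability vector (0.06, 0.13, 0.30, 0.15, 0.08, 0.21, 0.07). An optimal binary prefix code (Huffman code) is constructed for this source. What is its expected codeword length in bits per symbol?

Repeatedly combine the two least-probable nodes; the expected code length is the sum of the merged weights.
merge 3/50 + 7/100 → 13/100
merge 2/25 + 13/100 → 21/100
merge 13/100 + 3/20 → 7/25
merge 21/100 + 21/100 → 21/50
merge 7/25 + 3/10 → 29/50
merge 21/50 + 29/50 → 1
L = 13/100 + 21/100 + 7/25 + 21/50 + 29/50 + 1 = 131/50 = 2.62 bits/symbol.

2.62 bits/symbol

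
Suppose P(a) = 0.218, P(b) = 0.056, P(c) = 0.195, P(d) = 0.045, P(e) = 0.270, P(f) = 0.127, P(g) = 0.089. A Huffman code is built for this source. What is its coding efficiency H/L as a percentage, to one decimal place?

Entropy H = −Σ p log₂ p ≈ 2.5719 bits.
Huffman merges: 9/200+7/125→101/1000; 89/1000+101/1000→19/100; 127/1000+19/100→317/1000; 39/200+109/500→413/1000; 27/100+317/1000→587/1000; 413/1000+587/1000→1. L = 326/125 ≈ 2.6080.
Efficiency = H/L = 2.5719/2.6080 = 98.6%.

98.6%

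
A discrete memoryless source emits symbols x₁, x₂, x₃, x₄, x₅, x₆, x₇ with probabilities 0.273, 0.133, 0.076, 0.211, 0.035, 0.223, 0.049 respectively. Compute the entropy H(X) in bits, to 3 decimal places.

2.520 bits

H = −Σ pᵢ log₂ pᵢ.
−0.273·log₂(0.273) = 0.5113
−0.133·log₂(0.133) = 0.3871
−0.076·log₂(0.076) = 0.2826
−0.211·log₂(0.211) = 0.4736
−0.035·log₂(0.035) = 0.1693
−0.223·log₂(0.223) = 0.4828
−0.049·log₂(0.049) = 0.2132
Sum ≈ 2.5199 → 2.520 bits.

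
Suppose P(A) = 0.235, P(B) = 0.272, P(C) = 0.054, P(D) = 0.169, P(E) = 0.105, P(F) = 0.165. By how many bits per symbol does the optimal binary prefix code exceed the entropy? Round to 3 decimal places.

0.050 bits

Entropy H = −Σ p log₂ p ≈ 2.4331 bits.
Huffman merges: 27/500+21/200→159/1000; 159/1000+33/200→81/250; 169/1000+47/200→101/250; 34/125+81/250→149/250; 101/250+149/250→1. L = 2483/1000 ≈ 2.4830.
L − H = 2.4830 − 2.4331 = 0.050 bits.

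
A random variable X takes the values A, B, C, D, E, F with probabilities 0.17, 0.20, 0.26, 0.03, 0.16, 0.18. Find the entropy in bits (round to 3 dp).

2.424 bits

H = −Σ pᵢ log₂ pᵢ.
−0.17·log₂(0.17) = 0.4346
−0.20·log₂(0.20) = 0.4644
−0.26·log₂(0.26) = 0.5053
−0.03·log₂(0.03) = 0.1518
−0.16·log₂(0.16) = 0.4230
−0.18·log₂(0.18) = 0.4453
Sum ≈ 2.4244 → 2.424 bits.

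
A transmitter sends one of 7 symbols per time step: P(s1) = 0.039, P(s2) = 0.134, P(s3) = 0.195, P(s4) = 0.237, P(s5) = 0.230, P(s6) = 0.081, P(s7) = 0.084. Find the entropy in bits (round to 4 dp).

2.6048 bits

H = −Σ pᵢ log₂ pᵢ.
−0.039·log₂(0.039) = 0.1825
−0.134·log₂(0.134) = 0.3886
−0.195·log₂(0.195) = 0.4599
−0.237·log₂(0.237) = 0.4923
−0.230·log₂(0.230) = 0.4877
−0.081·log₂(0.081) = 0.2937
−0.084·log₂(0.084) = 0.3002
Sum ≈ 2.6048 → 2.6048 bits.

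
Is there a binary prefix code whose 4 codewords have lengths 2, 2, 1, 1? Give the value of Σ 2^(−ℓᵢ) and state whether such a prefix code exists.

1.5; no

With common denominator 2^2 = 4: Σ 2^(−ℓᵢ) = 1/4 + 1/4 + 2/4 + 2/4 = 6/4 = 1.5.
Kraft's inequality requires Σ ≤ 1; here Σ = 1.5 > 1, so no such prefix code exists.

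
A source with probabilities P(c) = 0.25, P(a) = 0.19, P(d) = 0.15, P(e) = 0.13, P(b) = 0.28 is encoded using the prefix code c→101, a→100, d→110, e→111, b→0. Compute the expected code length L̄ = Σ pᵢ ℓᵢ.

L̄ = Σ pᵢ·ℓᵢ = 0.25·3 + 0.19·3 + 0.15·3 + 0.13·3 + 0.28·1 = 2.44 bits/symbol.

2.44 bits/symbol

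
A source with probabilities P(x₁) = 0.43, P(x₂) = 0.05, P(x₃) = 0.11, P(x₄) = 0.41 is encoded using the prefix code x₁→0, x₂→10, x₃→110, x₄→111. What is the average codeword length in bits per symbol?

L̄ = Σ pᵢ·ℓᵢ = 0.43·1 + 0.05·2 + 0.11·3 + 0.41·3 = 2.09 bits/symbol.

2.09 bits/symbol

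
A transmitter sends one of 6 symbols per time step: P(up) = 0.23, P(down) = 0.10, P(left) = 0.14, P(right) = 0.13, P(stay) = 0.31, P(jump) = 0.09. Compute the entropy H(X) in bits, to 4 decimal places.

2.4361 bits

H = −Σ pᵢ log₂ pᵢ.
−0.23·log₂(0.23) = 0.4877
−0.10·log₂(0.10) = 0.3322
−0.14·log₂(0.14) = 0.3971
−0.13·log₂(0.13) = 0.3826
−0.31·log₂(0.31) = 0.5238
−0.09·log₂(0.09) = 0.3127
Sum ≈ 2.4361 → 2.4361 bits.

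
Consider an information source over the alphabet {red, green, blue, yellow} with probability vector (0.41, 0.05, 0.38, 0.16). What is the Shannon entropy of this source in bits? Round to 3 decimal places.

1.697 bits

H = −Σ pᵢ log₂ pᵢ.
−0.41·log₂(0.41) = 0.5274
−0.05·log₂(0.05) = 0.2161
−0.38·log₂(0.38) = 0.5305
−0.16·log₂(0.16) = 0.4230
Sum ≈ 1.6970 → 1.697 bits.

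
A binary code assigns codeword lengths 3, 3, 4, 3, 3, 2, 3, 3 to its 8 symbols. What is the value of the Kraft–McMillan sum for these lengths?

1.0625

With common denominator 2^4 = 16: Σ 2^(−ℓᵢ) = 2/16 + 2/16 + 1/16 + 2/16 + 2/16 + 4/16 + 2/16 + 2/16 = 17/16 = 1.0625.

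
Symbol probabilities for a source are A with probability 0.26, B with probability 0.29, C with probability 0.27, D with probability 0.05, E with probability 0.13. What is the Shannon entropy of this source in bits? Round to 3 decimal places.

2.132 bits

H = −Σ pᵢ log₂ pᵢ.
−0.26·log₂(0.26) = 0.5053
−0.29·log₂(0.29) = 0.5179
−0.27·log₂(0.27) = 0.5100
−0.05·log₂(0.05) = 0.2161
−0.13·log₂(0.13) = 0.3826
Sum ≈ 2.1320 → 2.132 bits.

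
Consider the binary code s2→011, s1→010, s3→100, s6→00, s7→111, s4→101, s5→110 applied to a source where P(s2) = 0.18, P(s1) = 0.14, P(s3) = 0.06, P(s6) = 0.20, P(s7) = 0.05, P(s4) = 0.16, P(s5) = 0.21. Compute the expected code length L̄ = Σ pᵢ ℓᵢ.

L̄ = Σ pᵢ·ℓᵢ = 0.18·3 + 0.14·3 + 0.06·3 + 0.20·2 + 0.05·3 + 0.16·3 + 0.21·3 = 2.8 bits/symbol.

2.8 bits/symbol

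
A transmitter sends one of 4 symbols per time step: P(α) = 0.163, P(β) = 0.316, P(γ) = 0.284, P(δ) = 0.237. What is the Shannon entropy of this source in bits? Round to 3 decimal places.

1.960 bits

H = −Σ pᵢ log₂ pᵢ.
−0.163·log₂(0.163) = 0.4266
−0.316·log₂(0.316) = 0.5252
−0.284·log₂(0.284) = 0.5158
−0.237·log₂(0.237) = 0.4923
Sum ≈ 1.9598 → 1.960 bits.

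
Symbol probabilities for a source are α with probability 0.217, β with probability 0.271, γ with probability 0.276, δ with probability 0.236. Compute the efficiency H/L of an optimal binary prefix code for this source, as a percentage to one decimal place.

Entropy H = −Σ p log₂ p ≈ 1.9930 bits.
Huffman merges: 217/1000+59/250→453/1000; 271/1000+69/250→547/1000; 453/1000+547/1000→1. L = 2 ≈ 2.0000.
Efficiency = H/L = 1.9930/2.0000 = 99.7%.

99.7%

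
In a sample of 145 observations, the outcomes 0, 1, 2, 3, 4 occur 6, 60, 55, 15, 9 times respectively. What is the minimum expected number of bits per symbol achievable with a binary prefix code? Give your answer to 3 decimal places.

1.897 bits/symbol

Probabilities are the counts divided by 145.
Repeatedly combine the two least-probable nodes; the expected code length is the sum of the merged weights.
merge 6/145 + 9/145 → 3/29
merge 3/29 + 3/29 → 6/29
merge 6/29 + 11/29 → 17/29
merge 12/29 + 17/29 → 1
L = 3/29 + 6/29 + 17/29 + 1 = 55/29 ≈ 1.897 bits/symbol.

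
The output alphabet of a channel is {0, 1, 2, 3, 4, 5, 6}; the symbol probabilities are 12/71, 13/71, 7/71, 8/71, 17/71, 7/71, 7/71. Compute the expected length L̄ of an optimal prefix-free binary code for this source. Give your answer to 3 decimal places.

2.761 bits/symbol

Repeatedly combine the two least-probable nodes; the expected code length is the sum of the merged weights.
merge 7/71 + 7/71 → 14/71
merge 7/71 + 8/71 → 15/71
merge 12/71 + 13/71 → 25/71
merge 14/71 + 15/71 → 29/71
merge 17/71 + 25/71 → 42/71
merge 29/71 + 42/71 → 1
L = 14/71 + 15/71 + 25/71 + 29/71 + 42/71 + 1 = 196/71 ≈ 2.761 bits/symbol.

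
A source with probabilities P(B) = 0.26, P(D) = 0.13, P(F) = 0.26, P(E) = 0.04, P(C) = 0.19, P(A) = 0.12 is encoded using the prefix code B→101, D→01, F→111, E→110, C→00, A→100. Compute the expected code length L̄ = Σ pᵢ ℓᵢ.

2.68 bits/symbol

L̄ = Σ pᵢ·ℓᵢ = 0.26·3 + 0.13·2 + 0.26·3 + 0.04·3 + 0.19·2 + 0.12·3 = 2.68 bits/symbol.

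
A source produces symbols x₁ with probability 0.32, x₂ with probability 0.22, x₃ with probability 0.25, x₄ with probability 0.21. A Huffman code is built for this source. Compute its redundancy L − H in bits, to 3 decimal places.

Entropy H = −Σ p log₂ p ≈ 1.9794 bits.
Huffman merges: 21/100+11/50→43/100; 1/4+8/25→57/100; 43/100+57/100→1. L = 2 ≈ 2.0000.
L − H = 2.0000 − 1.9794 = 0.021 bits.

0.021 bits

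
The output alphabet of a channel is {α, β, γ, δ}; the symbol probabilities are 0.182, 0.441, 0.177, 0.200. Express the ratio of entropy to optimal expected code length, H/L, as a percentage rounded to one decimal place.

Entropy H = −Σ p log₂ p ≈ 1.8748 bits.
Huffman merges: 177/1000+91/500→359/1000; 1/5+359/1000→559/1000; 441/1000+559/1000→1. L = 959/500 ≈ 1.9180.
Efficiency = H/L = 1.8748/1.9180 = 97.7%.

97.7%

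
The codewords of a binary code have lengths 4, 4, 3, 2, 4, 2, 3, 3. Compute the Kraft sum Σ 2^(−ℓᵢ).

1.0625

With common denominator 2^4 = 16: Σ 2^(−ℓᵢ) = 1/16 + 1/16 + 2/16 + 4/16 + 1/16 + 4/16 + 2/16 + 2/16 = 17/16 = 1.0625.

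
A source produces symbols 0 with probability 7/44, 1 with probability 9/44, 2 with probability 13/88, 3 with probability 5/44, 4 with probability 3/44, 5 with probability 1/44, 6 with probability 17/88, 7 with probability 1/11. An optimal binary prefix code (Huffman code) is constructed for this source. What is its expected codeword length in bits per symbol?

2.875 bits/symbol

Repeatedly combine the two least-probable nodes; the expected code length is the sum of the merged weights.
merge 1/44 + 3/44 → 1/11
merge 1/11 + 1/11 → 2/11
merge 5/44 + 13/88 → 23/88
merge 7/44 + 2/11 → 15/44
merge 17/88 + 9/44 → 35/88
merge 23/88 + 15/44 → 53/88
merge 35/88 + 53/88 → 1
L = 1/11 + 2/11 + 23/88 + 15/44 + 35/88 + 53/88 + 1 = 23/8 = 2.875 bits/symbol.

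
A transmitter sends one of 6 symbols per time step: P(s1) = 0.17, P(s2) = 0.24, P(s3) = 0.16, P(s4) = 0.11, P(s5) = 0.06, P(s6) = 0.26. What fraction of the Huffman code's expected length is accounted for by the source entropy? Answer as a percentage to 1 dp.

98.0%

Entropy H = −Σ p log₂ p ≈ 2.4508 bits.
Huffman merges: 3/50+11/100→17/100; 4/25+17/100→33/100; 17/100+6/25→41/100; 13/50+33/100→59/100; 41/100+59/100→1. L = 5/2 ≈ 2.5000.
Efficiency = H/L = 2.4508/2.5000 = 98.0%.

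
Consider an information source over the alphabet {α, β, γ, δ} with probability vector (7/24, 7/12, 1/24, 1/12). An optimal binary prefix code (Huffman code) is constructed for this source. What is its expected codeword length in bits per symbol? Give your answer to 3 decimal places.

1.542 bits/symbol

Repeatedly combine the two least-probable nodes; the expected code length is the sum of the merged weights.
merge 1/24 + 1/12 → 1/8
merge 1/8 + 7/24 → 5/12
merge 5/12 + 7/12 → 1
L = 1/8 + 5/12 + 1 = 37/24 ≈ 1.542 bits/symbol.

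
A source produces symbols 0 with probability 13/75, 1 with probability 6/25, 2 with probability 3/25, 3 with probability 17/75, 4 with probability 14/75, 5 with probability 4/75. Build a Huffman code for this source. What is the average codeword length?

Repeatedly combine the two least-probable nodes; the expected code length is the sum of the merged weights.
merge 4/75 + 3/25 → 13/75
merge 13/75 + 13/75 → 26/75
merge 14/75 + 17/75 → 31/75
merge 6/25 + 26/75 → 44/75
merge 31/75 + 44/75 → 1
L = 13/75 + 26/75 + 31/75 + 44/75 + 1 = 63/25 = 2.52 bits/symbol.

2.52 bits/symbol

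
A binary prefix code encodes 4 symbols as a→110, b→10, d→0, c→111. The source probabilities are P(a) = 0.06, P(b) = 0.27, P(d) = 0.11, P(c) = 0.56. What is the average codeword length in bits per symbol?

2.51 bits/symbol

L̄ = Σ pᵢ·ℓᵢ = 0.06·3 + 0.27·2 + 0.11·1 + 0.56·3 = 2.51 bits/symbol.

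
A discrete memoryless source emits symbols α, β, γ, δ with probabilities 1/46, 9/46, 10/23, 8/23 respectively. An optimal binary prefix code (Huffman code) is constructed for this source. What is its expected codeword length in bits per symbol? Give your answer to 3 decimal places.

Repeatedly combine the two least-probable nodes; the expected code length is the sum of the merged weights.
merge 1/46 + 9/46 → 5/23
merge 5/23 + 8/23 → 13/23
merge 10/23 + 13/23 → 1
L = 5/23 + 13/23 + 1 = 41/23 ≈ 1.783 bits/symbol.

1.783 bits/symbol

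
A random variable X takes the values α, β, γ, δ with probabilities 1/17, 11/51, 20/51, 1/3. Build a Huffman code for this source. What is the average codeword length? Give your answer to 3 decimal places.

1.882 bits/symbol

Repeatedly combine the two least-probable nodes; the expected code length is the sum of the merged weights.
merge 1/17 + 11/51 → 14/51
merge 14/51 + 1/3 → 31/51
merge 20/51 + 31/51 → 1
L = 14/51 + 31/51 + 1 = 32/17 ≈ 1.882 bits/symbol.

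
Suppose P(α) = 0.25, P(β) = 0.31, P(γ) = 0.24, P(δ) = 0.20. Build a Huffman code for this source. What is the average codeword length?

2 bits/symbol

Repeatedly combine the two least-probable nodes; the expected code length is the sum of the merged weights.
merge 1/5 + 6/25 → 11/25
merge 1/4 + 31/100 → 14/25
merge 11/25 + 14/25 → 1
L = 11/25 + 14/25 + 1 = 2 bits/symbol.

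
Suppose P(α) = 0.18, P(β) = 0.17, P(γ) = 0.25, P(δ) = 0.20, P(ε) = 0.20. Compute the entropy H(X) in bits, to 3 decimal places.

2.309 bits

H = −Σ pᵢ log₂ pᵢ.
−0.18·log₂(0.18) = 0.4453
−0.17·log₂(0.17) = 0.4346
−0.25·log₂(0.25) = 0.5000
−0.20·log₂(0.20) = 0.4644
−0.20·log₂(0.20) = 0.4644
Sum ≈ 2.3087 → 2.309 bits.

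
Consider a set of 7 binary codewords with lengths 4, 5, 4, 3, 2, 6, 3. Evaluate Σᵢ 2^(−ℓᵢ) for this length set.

With common denominator 2^6 = 64: Σ 2^(−ℓᵢ) = 4/64 + 2/64 + 4/64 + 8/64 + 16/64 + 1/64 + 8/64 = 43/64 = 0.671875.

0.671875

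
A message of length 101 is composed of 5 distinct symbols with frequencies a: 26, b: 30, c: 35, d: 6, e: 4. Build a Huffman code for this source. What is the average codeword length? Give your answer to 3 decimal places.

Probabilities are the counts divided by 101.
Repeatedly combine the two least-probable nodes; the expected code length is the sum of the merged weights.
merge 4/101 + 6/101 → 10/101
merge 10/101 + 26/101 → 36/101
merge 30/101 + 35/101 → 65/101
merge 36/101 + 65/101 → 1
L = 10/101 + 36/101 + 65/101 + 1 = 212/101 ≈ 2.099 bits/symbol.

2.099 bits/symbol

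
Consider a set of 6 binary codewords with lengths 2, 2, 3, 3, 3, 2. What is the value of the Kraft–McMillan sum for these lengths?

1.125

With common denominator 2^3 = 8: Σ 2^(−ℓᵢ) = 2/8 + 2/8 + 1/8 + 1/8 + 1/8 + 2/8 = 9/8 = 1.125.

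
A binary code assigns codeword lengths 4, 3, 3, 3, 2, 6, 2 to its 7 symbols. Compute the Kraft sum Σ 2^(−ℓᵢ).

With common denominator 2^6 = 64: Σ 2^(−ℓᵢ) = 4/64 + 8/64 + 8/64 + 8/64 + 16/64 + 1/64 + 16/64 = 61/64 = 0.953125.

0.953125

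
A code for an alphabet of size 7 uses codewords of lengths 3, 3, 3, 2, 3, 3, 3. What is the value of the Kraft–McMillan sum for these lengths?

With common denominator 2^3 = 8: Σ 2^(−ℓᵢ) = 1/8 + 1/8 + 1/8 + 2/8 + 1/8 + 1/8 + 1/8 = 8/8 = 1.

1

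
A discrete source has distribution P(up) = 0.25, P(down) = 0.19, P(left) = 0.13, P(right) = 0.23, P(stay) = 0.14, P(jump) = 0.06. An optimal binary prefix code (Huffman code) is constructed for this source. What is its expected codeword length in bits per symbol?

Repeatedly combine the two least-probable nodes; the expected code length is the sum of the merged weights.
merge 3/50 + 13/100 → 19/100
merge 7/50 + 19/100 → 33/100
merge 19/100 + 23/100 → 21/50
merge 1/4 + 33/100 → 29/50
merge 21/50 + 29/50 → 1
L = 19/100 + 33/100 + 21/50 + 29/50 + 1 = 63/25 = 2.52 bits/symbol.

2.52 bits/symbol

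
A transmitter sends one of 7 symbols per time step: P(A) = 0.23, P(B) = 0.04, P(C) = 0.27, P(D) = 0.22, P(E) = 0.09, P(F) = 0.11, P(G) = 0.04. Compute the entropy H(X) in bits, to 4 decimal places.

2.5127 bits

H = −Σ pᵢ log₂ pᵢ.
−0.23·log₂(0.23) = 0.4877
−0.04·log₂(0.04) = 0.1858
−0.27·log₂(0.27) = 0.5100
−0.22·log₂(0.22) = 0.4806
−0.09·log₂(0.09) = 0.3127
−0.11·log₂(0.11) = 0.3503
−0.04·log₂(0.04) = 0.1858
Sum ≈ 2.5127 → 2.5127 bits.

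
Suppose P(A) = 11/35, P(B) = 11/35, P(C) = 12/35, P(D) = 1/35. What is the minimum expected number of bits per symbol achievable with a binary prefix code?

Repeatedly combine the two least-probable nodes; the expected code length is the sum of the merged weights.
merge 1/35 + 11/35 → 12/35
merge 11/35 + 12/35 → 23/35
merge 12/35 + 23/35 → 1
L = 12/35 + 23/35 + 1 = 2 bits/symbol.

2 bits/symbol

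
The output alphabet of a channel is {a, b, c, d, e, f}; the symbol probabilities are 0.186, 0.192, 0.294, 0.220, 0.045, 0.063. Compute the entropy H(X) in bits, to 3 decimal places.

2.361 bits

H = −Σ pᵢ log₂ pᵢ.
−0.186·log₂(0.186) = 0.4514
−0.192·log₂(0.192) = 0.4571
−0.294·log₂(0.294) = 0.5192
−0.220·log₂(0.220) = 0.4806
−0.045·log₂(0.045) = 0.2013
−0.063·log₂(0.063) = 0.2513
Sum ≈ 2.3609 → 2.361 bits.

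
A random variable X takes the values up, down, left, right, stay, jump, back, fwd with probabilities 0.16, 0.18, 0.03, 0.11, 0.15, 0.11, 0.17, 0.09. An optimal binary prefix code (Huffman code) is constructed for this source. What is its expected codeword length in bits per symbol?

2.94 bits/symbol

Repeatedly combine the two least-probable nodes; the expected code length is the sum of the merged weights.
merge 3/100 + 9/100 → 3/25
merge 11/100 + 11/100 → 11/50
merge 3/25 + 3/20 → 27/100
merge 4/25 + 17/100 → 33/100
merge 9/50 + 11/50 → 2/5
merge 27/100 + 33/100 → 3/5
merge 2/5 + 3/5 → 1
L = 3/25 + 11/50 + 27/100 + 33/100 + 2/5 + 3/5 + 1 = 147/50 = 2.94 bits/symbol.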